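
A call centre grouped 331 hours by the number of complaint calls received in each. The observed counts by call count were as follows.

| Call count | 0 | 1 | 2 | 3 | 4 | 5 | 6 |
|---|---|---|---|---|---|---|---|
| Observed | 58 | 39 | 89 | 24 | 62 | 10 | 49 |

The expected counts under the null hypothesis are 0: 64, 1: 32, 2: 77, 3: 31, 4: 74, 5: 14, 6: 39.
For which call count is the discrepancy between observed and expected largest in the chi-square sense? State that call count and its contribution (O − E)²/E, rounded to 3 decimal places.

0: (58 − 64)²/64 = 36/64 = 0.5625
1: (39 − 32)²/32 = 49/32 = 1.5313
2: (89 − 77)²/77 = 144/77 = 1.8701
3: (24 − 31)²/31 = 49/31 = 1.5806
4: (62 − 74)²/74 = 144/74 = 1.9459
5: (10 − 14)²/14 = 16/14 = 1.1429
6: (49 − 39)²/39 = 100/39 = 2.5641
The largest term is for 6: 2.564.

6, 2.564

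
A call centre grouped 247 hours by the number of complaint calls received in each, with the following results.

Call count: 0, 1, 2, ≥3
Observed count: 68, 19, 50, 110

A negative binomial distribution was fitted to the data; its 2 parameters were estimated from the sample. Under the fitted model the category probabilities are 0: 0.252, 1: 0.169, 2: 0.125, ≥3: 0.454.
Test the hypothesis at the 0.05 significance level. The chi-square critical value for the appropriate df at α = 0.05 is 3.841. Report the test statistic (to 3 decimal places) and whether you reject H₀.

24.811; reject

Expected counts E_i = n·p_i: 247×0.252 = 62.244, 247×0.169 = 41.743, 247×0.125 = 30.875, 247×0.454 = 112.138.
cat         O        E   (O−E)²/E
0          68   62.244     0.5323
1          19   41.743    12.3912
2          50   30.875    11.8467
≥3        110  112.138     0.0408
Sum = 24.811
df = 1. Since 24.811 > 3.841, we reject H₀.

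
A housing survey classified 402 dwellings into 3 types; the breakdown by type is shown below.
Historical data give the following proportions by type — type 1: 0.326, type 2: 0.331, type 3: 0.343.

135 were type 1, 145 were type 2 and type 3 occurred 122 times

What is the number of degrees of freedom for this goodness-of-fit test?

There are k = 3 categories and no parameters were estimated from the data, so df = 3 − 1 = 2.

2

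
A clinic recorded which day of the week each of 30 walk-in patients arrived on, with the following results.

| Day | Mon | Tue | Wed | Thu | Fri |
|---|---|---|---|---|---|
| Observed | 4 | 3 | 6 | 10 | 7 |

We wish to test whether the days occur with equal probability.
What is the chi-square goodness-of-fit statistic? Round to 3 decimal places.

Expected count for each of the 5 categories: 30/5 = 6.
cat         O        E   (O−E)²/E
Mon         4        6     0.6667
Tue         3        6     1.5000
Wed         6        6     0.0000
Thu        10        6     2.6667
Fri         7        6     0.1667
Sum = 5.000

5.000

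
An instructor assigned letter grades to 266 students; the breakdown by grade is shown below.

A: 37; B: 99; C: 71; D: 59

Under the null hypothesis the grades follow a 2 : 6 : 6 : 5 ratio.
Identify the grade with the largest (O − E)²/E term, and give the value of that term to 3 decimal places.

A, 2.893

Ratio total = 19. Expected counts: 266×2/19 = 28, 266×6/19 = 84, 266×6/19 = 84, 266×5/19 = 70.
χ² = (37−28)²/28 + (99−84)²/84 + (71−84)²/84 + (59−70)²/70
   = 2.8929 + 2.6786 + 2.0119 + 1.7286
The largest term is for A: 2.893.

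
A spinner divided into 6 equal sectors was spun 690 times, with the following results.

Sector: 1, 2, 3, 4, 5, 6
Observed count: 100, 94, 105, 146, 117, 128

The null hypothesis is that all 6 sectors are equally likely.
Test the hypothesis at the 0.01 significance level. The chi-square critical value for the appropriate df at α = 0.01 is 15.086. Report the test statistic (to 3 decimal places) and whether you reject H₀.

Expected count for each of the 6 categories: 690/6 = 115.
cat         O        E   (O−E)²/E
1         100      115     1.9565
2          94      115     3.8348
3         105      115     0.8696
4         146      115     8.3565
5         117      115     0.0348
6         128      115     1.4696
Sum = 16.522
df = 5. Since 16.522 > 15.086, we reject H₀.

16.522; reject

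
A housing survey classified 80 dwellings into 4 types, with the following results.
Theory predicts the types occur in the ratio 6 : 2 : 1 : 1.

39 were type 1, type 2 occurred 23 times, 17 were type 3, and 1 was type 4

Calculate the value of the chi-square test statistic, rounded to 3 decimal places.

Ratio total = 10. Expected counts: 80×6/10 = 48, 80×2/10 = 16, 80×1/10 = 8, 80×1/10 = 8.
type 1: (39 − 48)²/48 = 81/48 = 1.6875
type 2: (23 − 16)²/16 = 49/16 = 3.0625
type 3: (17 − 8)²/8 = 81/8 = 10.1250
type 4: (1 − 8)²/8 = 49/8 = 6.1250
Sum = 21.000

21.000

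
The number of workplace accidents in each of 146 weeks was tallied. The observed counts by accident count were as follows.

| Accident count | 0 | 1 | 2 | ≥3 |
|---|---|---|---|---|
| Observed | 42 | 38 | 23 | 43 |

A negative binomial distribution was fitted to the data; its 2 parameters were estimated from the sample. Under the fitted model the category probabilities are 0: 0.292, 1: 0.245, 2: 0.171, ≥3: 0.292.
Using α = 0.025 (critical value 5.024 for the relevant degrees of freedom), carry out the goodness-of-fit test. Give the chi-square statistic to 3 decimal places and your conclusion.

Expected counts E_i = n·p_i: 146×0.292 = 42.632, 146×0.245 = 35.77, 146×0.171 = 24.966, 146×0.292 = 42.632.
0: (42 − 42.632)²/42.632 = 0.399424/42.632 = 0.0094
1: (38 − 35.77)²/35.77 = 4.9729/35.77 = 0.1390
2: (23 − 24.966)²/24.966 = 3.865156/24.966 = 0.1548
≥3: (43 − 42.632)²/42.632 = 0.135424/42.632 = 0.0032
Sum = 0.306
df = 1. Since 0.306 < 5.024, we do not reject H₀.

0.306; do not reject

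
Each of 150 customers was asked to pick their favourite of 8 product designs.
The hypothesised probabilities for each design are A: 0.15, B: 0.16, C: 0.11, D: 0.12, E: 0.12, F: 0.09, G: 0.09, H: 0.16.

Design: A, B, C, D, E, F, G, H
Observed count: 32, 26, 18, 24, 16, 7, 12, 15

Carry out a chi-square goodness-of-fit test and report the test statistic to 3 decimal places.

Expected counts E_i = n·p_i: 150×0.15 = 22.5, 150×0.16 = 24, 150×0.11 = 16.5, 150×0.12 = 18, 150×0.12 = 18, 150×0.09 = 13.5, 150×0.09 = 13.5, 150×0.16 = 24.
χ² = (32−22.5)²/22.5 + (26−24)²/24 + (18−16.5)²/16.5 + (24−18)²/18 + (16−18)²/18 + (7−13.5)²/13.5 + (12−13.5)²/13.5 + (15−24)²/24
   = 4.0111 + 0.1667 + 0.1364 + 2.0000 + 0.2222 + 3.1296 + 0.1667 + 3.3750
Sum = 13.208

13.208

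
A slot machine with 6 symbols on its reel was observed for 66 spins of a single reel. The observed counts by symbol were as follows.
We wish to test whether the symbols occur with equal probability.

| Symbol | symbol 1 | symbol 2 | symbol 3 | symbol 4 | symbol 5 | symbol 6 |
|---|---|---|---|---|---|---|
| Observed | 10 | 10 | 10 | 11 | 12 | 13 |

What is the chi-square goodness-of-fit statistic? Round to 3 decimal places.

0.727

Expected count for each of the 6 categories: 66/6 = 11.
χ² = (10−11)²/11 + (10−11)²/11 + (10−11)²/11 + (11−11)²/11 + (12−11)²/11 + (13−11)²/11
   = 0.0909 + 0.0909 + 0.0909 + 0.0000 + 0.0909 + 0.3636
Sum = 0.727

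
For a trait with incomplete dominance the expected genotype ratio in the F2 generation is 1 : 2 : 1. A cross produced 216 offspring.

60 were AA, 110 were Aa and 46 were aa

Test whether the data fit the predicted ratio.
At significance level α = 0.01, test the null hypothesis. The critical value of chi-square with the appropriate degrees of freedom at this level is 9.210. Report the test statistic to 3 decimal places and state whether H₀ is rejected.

1.889; do not reject

Ratio total = 4. Expected counts: 216×1/4 = 54, 216×2/4 = 108, 216×1/4 = 54.
χ² = (60−54)²/54 + (110−108)²/108 + (46−54)²/54
   = 0.6667 + 0.0370 + 1.1852
Sum = 1.889
df = 2. Since 1.889 < 9.210, we do not reject H₀.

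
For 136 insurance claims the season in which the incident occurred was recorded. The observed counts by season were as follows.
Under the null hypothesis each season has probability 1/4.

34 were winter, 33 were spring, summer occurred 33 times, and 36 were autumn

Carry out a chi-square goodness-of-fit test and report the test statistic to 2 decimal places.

0.18

Under H₀ each category has probability 1/4, so each expected count is 136/4 = 34.
cat         O        E   (O−E)²/E
winter     34       34      0.000
spring     33       34      0.029
summer     33       34      0.029
autumn     36       34      0.118
Sum = 0.18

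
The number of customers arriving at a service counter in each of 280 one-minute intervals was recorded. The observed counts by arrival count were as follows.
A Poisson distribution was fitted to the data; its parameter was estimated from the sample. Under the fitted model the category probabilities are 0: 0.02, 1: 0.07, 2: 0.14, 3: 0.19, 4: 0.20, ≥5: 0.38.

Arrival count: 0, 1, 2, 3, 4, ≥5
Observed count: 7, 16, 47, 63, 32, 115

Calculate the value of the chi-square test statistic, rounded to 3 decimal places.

15.349

Expected counts E_i = n·p_i: 280×0.02 = 5.6, 280×0.07 = 19.6, 280×0.14 = 39.2, 280×0.19 = 53.2, 280×0.20 = 56, 280×0.38 = 106.4.
χ² = (7−5.6)²/5.6 + (16−19.6)²/19.6 + (47−39.2)²/39.2 + (63−53.2)²/53.2 + (32−56)²/56 + (115−106.4)²/106.4
   = 0.3500 + 0.6612 + 1.5520 + 1.8053 + 10.2857 + 0.6951
Sum = 15.349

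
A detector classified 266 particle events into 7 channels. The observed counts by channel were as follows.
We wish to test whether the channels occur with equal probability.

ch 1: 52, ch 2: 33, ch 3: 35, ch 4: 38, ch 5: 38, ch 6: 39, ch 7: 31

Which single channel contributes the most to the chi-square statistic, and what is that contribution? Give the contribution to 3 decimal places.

ch 1, 5.158

Under H₀ each category has probability 1/7, so each expected count is 266/7 = 38.
χ² = (52−38)²/38 + (33−38)²/38 + (35−38)²/38 + (38−38)²/38 + (38−38)²/38 + (39−38)²/38 + (31−38)²/38
   = 5.1579 + 0.6579 + 0.2368 + 0.0000 + 0.0000 + 0.0263 + 1.2895
The largest term is for ch 1: 5.158.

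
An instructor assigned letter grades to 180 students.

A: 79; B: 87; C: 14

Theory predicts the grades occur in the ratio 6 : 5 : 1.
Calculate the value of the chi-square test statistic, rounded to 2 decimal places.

Ratio total = 12. Expected counts: 180×6/12 = 90, 180×5/12 = 75, 180×1/12 = 15.
χ² = (79−90)²/90 + (87−75)²/75 + (14−15)²/15
   = 1.344 + 1.920 + 0.067
Sum = 3.33

3.33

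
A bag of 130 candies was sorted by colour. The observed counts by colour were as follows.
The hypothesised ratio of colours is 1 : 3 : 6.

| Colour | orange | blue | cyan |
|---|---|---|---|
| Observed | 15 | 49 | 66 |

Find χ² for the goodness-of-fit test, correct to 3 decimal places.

Ratio total = 10. Expected counts: 130×1/10 = 13, 130×3/10 = 39, 130×6/10 = 78.
orange: (15 − 13)²/13 = 4/13 = 0.3077
blue: (49 − 39)²/39 = 100/39 = 2.5641
cyan: (66 − 78)²/78 = 144/78 = 1.8462
Sum = 4.718

4.718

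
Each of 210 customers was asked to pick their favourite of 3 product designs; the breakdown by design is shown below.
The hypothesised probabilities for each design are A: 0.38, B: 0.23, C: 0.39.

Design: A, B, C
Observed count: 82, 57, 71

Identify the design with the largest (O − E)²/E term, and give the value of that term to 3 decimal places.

Expected counts E_i = n·p_i: 210×0.38 = 79.8, 210×0.23 = 48.3, 210×0.39 = 81.9.
cat         O        E   (O−E)²/E
A          82     79.8     0.0607
B          57     48.3     1.5671
C          71     81.9     1.4507
The largest term is for B: 1.567.

B, 1.567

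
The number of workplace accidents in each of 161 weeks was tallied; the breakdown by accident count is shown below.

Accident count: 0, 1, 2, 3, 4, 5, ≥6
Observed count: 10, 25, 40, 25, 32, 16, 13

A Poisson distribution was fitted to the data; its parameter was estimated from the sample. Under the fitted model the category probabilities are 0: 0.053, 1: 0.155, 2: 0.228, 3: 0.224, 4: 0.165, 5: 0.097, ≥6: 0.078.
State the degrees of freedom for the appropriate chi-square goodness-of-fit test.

5

There are k = 7 categories and 1 parameter estimated from the data, so df = 7 − 1 − 1 = 5.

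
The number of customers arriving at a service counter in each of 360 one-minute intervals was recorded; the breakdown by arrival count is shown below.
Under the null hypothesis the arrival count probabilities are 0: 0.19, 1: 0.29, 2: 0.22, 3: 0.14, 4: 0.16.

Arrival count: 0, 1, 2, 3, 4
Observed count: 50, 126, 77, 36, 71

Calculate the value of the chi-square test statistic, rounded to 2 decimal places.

Expected counts E_i = n·p_i: 360×0.19 = 68.4, 360×0.29 = 104.4, 360×0.22 = 79.2, 360×0.14 = 50.4, 360×0.16 = 57.6.
cat         O        E   (O−E)²/E
0          50     68.4      4.950
1         126    104.4      4.469
2          77     79.2      0.061
3          36     50.4      4.114
4          71     57.6      3.117
Sum = 16.71

16.71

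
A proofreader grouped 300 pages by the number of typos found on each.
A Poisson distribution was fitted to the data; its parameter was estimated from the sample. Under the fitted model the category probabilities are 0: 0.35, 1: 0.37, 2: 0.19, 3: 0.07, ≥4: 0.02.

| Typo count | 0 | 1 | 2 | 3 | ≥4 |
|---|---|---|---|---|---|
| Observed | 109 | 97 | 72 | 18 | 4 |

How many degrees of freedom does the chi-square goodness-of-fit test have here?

There are k = 5 categories and 1 parameter estimated from the data, so df = 5 − 1 − 1 = 3.

3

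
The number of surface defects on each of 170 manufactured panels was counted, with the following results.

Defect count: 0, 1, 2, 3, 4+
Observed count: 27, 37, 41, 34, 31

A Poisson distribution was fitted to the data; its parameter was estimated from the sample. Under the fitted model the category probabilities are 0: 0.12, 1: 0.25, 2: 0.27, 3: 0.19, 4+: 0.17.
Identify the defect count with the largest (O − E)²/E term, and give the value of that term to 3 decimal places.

Expected counts E_i = n·p_i: 170×0.12 = 20.4, 170×0.25 = 42.5, 170×0.27 = 45.9, 170×0.19 = 32.3, 170×0.17 = 28.9.
cat         O        E   (O−E)²/E
0          27     20.4     2.1353
1          37     42.5     0.7118
2          41     45.9     0.5231
3          34     32.3     0.0895
4+         31     28.9     0.1526
The largest term is for 0: 2.135.

0, 2.135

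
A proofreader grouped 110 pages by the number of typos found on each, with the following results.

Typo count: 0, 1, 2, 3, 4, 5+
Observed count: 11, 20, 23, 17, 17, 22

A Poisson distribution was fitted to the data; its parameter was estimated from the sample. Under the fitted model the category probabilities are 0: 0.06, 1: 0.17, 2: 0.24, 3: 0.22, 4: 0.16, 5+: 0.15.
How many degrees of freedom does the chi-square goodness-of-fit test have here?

4

There are k = 6 categories and 1 parameter estimated from the data, so df = 6 − 1 − 1 = 4.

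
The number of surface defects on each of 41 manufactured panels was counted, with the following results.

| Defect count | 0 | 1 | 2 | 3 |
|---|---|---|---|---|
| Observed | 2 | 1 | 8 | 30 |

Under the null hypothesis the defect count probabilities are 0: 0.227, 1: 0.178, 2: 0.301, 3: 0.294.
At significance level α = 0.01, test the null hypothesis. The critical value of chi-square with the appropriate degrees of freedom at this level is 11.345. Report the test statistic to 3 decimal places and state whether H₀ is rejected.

Expected counts E_i = n·p_i: 41×0.227 = 9.307, 41×0.178 = 7.298, 41×0.301 = 12.341, 41×0.294 = 12.054.
0: (2 − 9.307)²/9.307 = 53.392249/9.307 = 5.7368
1: (1 − 7.298)²/7.298 = 39.664804/7.298 = 5.4350
2: (8 − 12.341)²/12.341 = 18.844281/12.341 = 1.5270
3: (30 − 12.054)²/12.054 = 322.058916/12.054 = 26.7180
Sum = 39.417
df = 3. Since 39.417 > 11.345, we reject H₀.

39.417; reject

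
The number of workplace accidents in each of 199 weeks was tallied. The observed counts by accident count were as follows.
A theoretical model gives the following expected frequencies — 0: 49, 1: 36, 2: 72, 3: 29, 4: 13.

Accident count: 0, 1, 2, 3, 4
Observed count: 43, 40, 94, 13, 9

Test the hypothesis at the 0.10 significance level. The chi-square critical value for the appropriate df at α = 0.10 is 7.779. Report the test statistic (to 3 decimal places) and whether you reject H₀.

17.960; reject

χ² = (43−49)²/49 + (40−36)²/36 + (94−72)²/72 + (13−29)²/29 + (9−13)²/13
   = 0.7347 + 0.4444 + 6.7222 + 8.8276 + 1.2308
Sum = 17.960
df = 4. Since 17.960 > 7.779, we reject H₀.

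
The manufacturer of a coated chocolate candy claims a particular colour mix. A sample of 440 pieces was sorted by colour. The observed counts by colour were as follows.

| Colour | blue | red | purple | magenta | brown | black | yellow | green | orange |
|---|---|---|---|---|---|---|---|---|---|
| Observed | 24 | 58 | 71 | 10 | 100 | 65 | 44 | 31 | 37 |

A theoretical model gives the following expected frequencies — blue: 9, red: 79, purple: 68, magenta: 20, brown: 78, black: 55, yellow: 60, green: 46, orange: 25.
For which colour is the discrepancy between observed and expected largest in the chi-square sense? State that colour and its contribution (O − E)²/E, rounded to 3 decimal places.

cat          O        E   (O−E)²/E
blue        24        9    25.0000
red         58       79     5.5823
purple      71       68     0.1324
magenta     10       20     5.0000
brown      100       78     6.2051
black       65       55     1.8182
yellow      44       60     4.2667
green       31       46     4.8913
orange      37       25     5.7600
The largest term is for blue: 25.000.

blue, 25.000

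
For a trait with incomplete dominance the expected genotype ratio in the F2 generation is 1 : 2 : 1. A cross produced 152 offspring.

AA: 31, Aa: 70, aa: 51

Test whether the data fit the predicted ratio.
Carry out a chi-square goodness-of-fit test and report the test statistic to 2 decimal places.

6.21

Ratio total = 4. Expected counts: 152×1/4 = 38, 152×2/4 = 76, 152×1/4 = 38.
AA: (31 − 38)²/38 = 49/38 = 1.289
Aa: (70 − 76)²/76 = 36/76 = 0.474
aa: (51 − 38)²/38 = 169/38 = 4.447
Sum = 6.21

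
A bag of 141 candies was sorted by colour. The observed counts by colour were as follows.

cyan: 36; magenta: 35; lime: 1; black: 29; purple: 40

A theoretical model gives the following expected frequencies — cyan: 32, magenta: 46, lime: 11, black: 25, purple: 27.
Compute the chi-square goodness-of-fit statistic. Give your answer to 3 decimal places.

19.121

χ² = (36−32)²/32 + (35−46)²/46 + (1−11)²/11 + (29−25)²/25 + (40−27)²/27
   = 0.5000 + 2.6304 + 9.0909 + 0.6400 + 6.2593
Sum = 19.121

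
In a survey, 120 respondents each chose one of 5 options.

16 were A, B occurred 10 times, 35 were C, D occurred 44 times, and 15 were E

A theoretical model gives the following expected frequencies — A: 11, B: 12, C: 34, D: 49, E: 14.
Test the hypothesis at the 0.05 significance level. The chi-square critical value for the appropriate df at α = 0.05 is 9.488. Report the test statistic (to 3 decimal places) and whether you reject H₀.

cat         O        E   (O−E)²/E
A          16       11     2.2727
B          10       12     0.3333
C          35       34     0.0294
D          44       49     0.5102
E          15       14     0.0714
Sum = 3.217
df = 4. Since 3.217 < 9.488, we do not reject H₀.

3.217; do not reject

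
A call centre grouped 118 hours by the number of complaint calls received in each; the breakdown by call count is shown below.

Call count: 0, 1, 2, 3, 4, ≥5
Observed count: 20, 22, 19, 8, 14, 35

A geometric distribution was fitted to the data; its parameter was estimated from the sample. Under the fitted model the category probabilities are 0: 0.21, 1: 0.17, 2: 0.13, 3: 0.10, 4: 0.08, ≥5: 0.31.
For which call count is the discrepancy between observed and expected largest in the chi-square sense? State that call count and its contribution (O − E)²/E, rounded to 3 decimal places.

Expected counts E_i = n·p_i: 118×0.21 = 24.78, 118×0.17 = 20.06, 118×0.13 = 15.34, 118×0.10 = 11.8, 118×0.08 = 9.44, 118×0.31 = 36.58.
0: (20 − 24.78)²/24.78 = 22.8484/24.78 = 0.9221
1: (22 − 20.06)²/20.06 = 3.7636/20.06 = 0.1876
2: (19 − 15.34)²/15.34 = 13.3956/15.34 = 0.8732
3: (8 − 11.8)²/11.8 = 14.44/11.8 = 1.2237
4: (14 − 9.44)²/9.44 = 20.7936/9.44 = 2.2027
≥5: (35 − 36.58)²/36.58 = 2.4964/36.58 = 0.0682
The largest term is for 4: 2.203.

4, 2.203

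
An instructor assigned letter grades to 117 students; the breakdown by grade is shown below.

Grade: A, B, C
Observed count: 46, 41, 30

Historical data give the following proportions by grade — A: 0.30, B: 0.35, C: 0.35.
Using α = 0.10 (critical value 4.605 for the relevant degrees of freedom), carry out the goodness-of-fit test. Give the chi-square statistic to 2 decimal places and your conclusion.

Expected counts E_i = n·p_i: 117×0.30 = 35.1, 117×0.35 = 40.95, 117×0.35 = 40.95.
cat         O        E   (O−E)²/E
A          46     35.1      3.385
B          41    40.95      0.000
C          30    40.95      2.928
Sum = 6.31
df = 2. Since 6.31 > 4.605, we reject H₀.

6.31; reject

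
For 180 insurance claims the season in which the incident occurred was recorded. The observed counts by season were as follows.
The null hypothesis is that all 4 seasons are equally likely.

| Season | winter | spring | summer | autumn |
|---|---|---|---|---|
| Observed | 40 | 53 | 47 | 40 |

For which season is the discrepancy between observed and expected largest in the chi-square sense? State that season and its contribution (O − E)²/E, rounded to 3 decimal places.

Under H₀ each category has probability 1/4, so each expected count is 180/4 = 45.
cat         O        E   (O−E)²/E
winter     40       45     0.5556
spring     53       45     1.4222
summer     47       45     0.0889
autumn     40       45     0.5556
The largest term is for spring: 1.422.

spring, 1.422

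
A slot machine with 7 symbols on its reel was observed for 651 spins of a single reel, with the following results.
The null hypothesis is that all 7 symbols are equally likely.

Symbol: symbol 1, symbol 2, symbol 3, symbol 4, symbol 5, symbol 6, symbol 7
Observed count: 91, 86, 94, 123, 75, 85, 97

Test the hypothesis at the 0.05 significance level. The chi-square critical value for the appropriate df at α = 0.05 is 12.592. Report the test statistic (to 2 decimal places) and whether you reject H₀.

Under H₀ each category has probability 1/7, so each expected count is 651/7 = 93.
χ² = (91−93)²/93 + (86−93)²/93 + (94−93)²/93 + (123−93)²/93 + (75−93)²/93 + (85−93)²/93 + (97−93)²/93
   = 0.043 + 0.527 + 0.011 + 9.677 + 3.484 + 0.688 + 0.172
Sum = 14.60
df = 6. Since 14.60 > 12.592, we reject H₀.

14.60; reject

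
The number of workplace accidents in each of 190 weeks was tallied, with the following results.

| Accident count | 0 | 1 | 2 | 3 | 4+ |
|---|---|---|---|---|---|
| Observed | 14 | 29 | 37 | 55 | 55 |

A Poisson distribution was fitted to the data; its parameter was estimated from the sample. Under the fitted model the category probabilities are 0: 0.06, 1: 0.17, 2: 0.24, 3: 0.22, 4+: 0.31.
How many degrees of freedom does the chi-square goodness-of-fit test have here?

There are k = 5 categories and 1 parameter estimated from the data, so df = 5 − 1 − 1 = 3.

3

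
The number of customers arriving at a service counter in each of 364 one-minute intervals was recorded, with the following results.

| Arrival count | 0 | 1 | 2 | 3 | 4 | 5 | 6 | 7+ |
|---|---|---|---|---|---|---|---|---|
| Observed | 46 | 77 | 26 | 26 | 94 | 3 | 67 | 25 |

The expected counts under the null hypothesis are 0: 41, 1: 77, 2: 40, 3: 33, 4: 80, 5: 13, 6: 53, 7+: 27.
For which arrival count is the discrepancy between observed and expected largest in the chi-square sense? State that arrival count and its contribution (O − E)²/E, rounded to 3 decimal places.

5, 7.692

0: (46 − 41)²/41 = 25/41 = 0.6098
1: (77 − 77)²/77 = 0/77 = 0.0000
2: (26 − 40)²/40 = 196/40 = 4.9000
3: (26 − 33)²/33 = 49/33 = 1.4848
4: (94 − 80)²/80 = 196/80 = 2.4500
5: (3 − 13)²/13 = 100/13 = 7.6923
6: (67 − 53)²/53 = 196/53 = 3.6981
7+: (25 − 27)²/27 = 4/27 = 0.1481
The largest term is for 5: 7.692.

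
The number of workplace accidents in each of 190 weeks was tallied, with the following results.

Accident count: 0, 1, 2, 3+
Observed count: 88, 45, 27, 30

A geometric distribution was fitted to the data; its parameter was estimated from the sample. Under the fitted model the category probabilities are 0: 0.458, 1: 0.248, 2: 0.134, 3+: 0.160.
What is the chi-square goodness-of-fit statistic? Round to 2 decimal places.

Expected counts E_i = n·p_i: 190×0.458 = 87.02, 190×0.248 = 47.12, 190×0.134 = 25.46, 190×0.160 = 30.4.
χ² = (88−87.02)²/87.02 + (45−47.12)²/47.12 + (27−25.46)²/25.46 + (30−30.4)²/30.4
   = 0.011 + 0.095 + 0.093 + 0.005
Sum = 0.20

0.20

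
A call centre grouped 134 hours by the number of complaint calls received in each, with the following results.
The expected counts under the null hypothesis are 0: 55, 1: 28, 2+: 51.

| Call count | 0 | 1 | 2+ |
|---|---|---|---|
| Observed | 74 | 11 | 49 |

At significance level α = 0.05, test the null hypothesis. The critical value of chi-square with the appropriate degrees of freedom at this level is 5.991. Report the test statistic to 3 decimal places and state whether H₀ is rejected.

16.963; reject

χ² = (74−55)²/55 + (11−28)²/28 + (49−51)²/51
   = 6.5636 + 10.3214 + 0.0784
Sum = 16.963
df = 2. Since 16.963 > 5.991, we reject H₀.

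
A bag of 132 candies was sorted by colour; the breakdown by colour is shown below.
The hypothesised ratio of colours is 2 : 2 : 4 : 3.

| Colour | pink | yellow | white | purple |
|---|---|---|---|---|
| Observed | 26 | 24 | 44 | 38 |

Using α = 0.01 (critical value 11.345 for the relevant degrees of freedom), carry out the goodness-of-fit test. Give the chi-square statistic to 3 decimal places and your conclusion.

0.611; do not reject

Ratio total = 11. Expected counts: 132×2/11 = 24, 132×2/11 = 24, 132×4/11 = 48, 132×3/11 = 36.
χ² = (26−24)²/24 + (24−24)²/24 + (44−48)²/48 + (38−36)²/36
   = 0.1667 + 0.0000 + 0.3333 + 0.1111
Sum = 0.611
df = 3. Since 0.611 < 11.345, we do not reject H₀.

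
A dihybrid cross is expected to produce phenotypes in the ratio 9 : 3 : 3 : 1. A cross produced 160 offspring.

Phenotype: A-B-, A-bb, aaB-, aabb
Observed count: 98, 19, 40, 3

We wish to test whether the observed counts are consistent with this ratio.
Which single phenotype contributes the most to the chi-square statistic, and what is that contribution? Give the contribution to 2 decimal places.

aabb, 4.90

Ratio total = 16. Expected counts: 160×9/16 = 90, 160×3/16 = 30, 160×3/16 = 30, 160×1/16 = 10.
cat         O        E   (O−E)²/E
A-B-       98       90      0.711
A-bb       19       30      4.033
aaB-       40       30      3.333
aabb        3       10      4.900
The largest term is for aabb: 4.90.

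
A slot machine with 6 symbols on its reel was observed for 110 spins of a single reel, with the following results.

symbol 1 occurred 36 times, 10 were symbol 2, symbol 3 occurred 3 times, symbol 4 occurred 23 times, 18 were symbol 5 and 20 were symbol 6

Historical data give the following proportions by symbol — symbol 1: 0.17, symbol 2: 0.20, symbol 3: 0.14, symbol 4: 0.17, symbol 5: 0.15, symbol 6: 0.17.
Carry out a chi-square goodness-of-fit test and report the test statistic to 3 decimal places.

Expected counts E_i = n·p_i: 110×0.17 = 18.7, 110×0.20 = 22, 110×0.14 = 15.4, 110×0.17 = 18.7, 110×0.15 = 16.5, 110×0.17 = 18.7.
cat           O        E   (O−E)²/E
symbol 1     36     18.7    16.0048
symbol 2     10       22     6.5455
symbol 3      3     15.4     9.9844
symbol 4     23     18.7     0.9888
symbol 5     18     16.5     0.1364
symbol 6     20     18.7     0.0904
Sum = 33.750

33.750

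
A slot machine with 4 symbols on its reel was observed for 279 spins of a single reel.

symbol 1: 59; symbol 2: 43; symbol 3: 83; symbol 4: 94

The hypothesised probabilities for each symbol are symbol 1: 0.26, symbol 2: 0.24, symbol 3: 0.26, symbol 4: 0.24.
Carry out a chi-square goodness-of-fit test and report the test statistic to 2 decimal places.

23.53

Expected counts E_i = n·p_i: 279×0.26 = 72.54, 279×0.24 = 66.96, 279×0.26 = 72.54, 279×0.24 = 66.96.
χ² = (59−72.54)²/72.54 + (43−66.96)²/66.96 + (83−72.54)²/72.54 + (94−66.96)²/66.96
   = 2.527 + 8.574 + 1.508 + 10.919
Sum = 23.53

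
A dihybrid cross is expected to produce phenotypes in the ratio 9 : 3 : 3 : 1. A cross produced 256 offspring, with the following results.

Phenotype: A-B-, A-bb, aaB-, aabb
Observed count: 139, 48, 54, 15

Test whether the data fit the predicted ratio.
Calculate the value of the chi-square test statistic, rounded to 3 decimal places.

Ratio total = 16. Expected counts: 256×9/16 = 144, 256×3/16 = 48, 256×3/16 = 48, 256×1/16 = 16.
cat         O        E   (O−E)²/E
A-B-      139      144     0.1736
A-bb       48       48     0.0000
aaB-       54       48     0.7500
aabb       15       16     0.0625
Sum = 0.986

0.986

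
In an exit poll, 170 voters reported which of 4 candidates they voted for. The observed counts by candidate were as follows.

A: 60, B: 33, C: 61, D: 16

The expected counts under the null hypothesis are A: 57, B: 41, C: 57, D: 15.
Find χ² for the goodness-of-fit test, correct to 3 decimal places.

2.066

cat         O        E   (O−E)²/E
A          60       57     0.1579
B          33       41     1.5610
C          61       57     0.2807
D          16       15     0.0667
Sum = 2.066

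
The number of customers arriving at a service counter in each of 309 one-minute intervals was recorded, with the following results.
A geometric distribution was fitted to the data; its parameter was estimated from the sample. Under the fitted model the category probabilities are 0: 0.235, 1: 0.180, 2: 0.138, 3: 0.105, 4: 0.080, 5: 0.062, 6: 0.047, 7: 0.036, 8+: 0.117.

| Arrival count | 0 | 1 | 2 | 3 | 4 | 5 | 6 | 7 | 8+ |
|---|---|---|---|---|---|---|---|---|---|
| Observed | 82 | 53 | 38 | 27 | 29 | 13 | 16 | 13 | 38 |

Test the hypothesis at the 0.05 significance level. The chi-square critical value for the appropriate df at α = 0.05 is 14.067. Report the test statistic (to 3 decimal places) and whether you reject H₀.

6.037; do not reject

Expected counts E_i = n·p_i: 309×0.235 = 72.615, 309×0.180 = 55.62, 309×0.138 = 42.642, 309×0.105 = 32.445, 309×0.080 = 24.72, 309×0.062 = 19.158, 309×0.047 = 14.523, 309×0.036 = 11.124, 309×0.117 = 36.153.
cat         O        E   (O−E)²/E
0          82   72.615     1.2129
1          53    55.62     0.1234
2          38   42.642     0.5053
3          27   32.445     0.9138
4          29    24.72     0.7410
5          13   19.158     1.9794
6          16   14.523     0.1502
7          13   11.124     0.3164
8+         38   36.153     0.0944
Sum = 6.037
df = 7. Since 6.037 < 14.067, we do not reject H₀.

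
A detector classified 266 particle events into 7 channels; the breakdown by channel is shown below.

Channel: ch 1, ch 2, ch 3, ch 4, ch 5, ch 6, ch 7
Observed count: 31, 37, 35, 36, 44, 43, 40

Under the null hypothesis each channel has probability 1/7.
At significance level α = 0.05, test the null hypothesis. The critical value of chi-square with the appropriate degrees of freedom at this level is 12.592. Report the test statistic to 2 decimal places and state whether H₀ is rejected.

Under H₀ each category has probability 1/7, so each expected count is 266/7 = 38.
ch 1: (31 − 38)²/38 = 49/38 = 1.289
ch 2: (37 − 38)²/38 = 1/38 = 0.026
ch 3: (35 − 38)²/38 = 9/38 = 0.237
ch 4: (36 − 38)²/38 = 4/38 = 0.105
ch 5: (44 − 38)²/38 = 36/38 = 0.947
ch 6: (43 − 38)²/38 = 25/38 = 0.658
ch 7: (40 − 38)²/38 = 4/38 = 0.105
Sum = 3.37
df = 6. Since 3.37 < 12.592, we do not reject H₀.

3.37; do not reject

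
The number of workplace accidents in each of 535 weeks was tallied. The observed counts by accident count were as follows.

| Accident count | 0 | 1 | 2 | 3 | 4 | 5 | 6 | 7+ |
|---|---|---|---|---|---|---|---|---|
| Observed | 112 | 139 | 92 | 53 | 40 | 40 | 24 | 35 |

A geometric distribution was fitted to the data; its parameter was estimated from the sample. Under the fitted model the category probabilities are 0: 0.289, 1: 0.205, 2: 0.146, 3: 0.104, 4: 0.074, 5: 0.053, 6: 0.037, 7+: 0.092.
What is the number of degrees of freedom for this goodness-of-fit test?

6

There are k = 8 categories and 1 parameter estimated from the data, so df = 8 − 1 − 1 = 6.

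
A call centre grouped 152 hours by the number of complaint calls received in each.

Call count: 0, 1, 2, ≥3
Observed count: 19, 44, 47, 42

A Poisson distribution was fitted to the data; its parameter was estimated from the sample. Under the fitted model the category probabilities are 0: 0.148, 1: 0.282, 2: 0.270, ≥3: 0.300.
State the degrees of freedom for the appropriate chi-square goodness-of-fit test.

There are k = 4 categories and 1 parameter estimated from the data, so df = 4 − 1 − 1 = 2.

2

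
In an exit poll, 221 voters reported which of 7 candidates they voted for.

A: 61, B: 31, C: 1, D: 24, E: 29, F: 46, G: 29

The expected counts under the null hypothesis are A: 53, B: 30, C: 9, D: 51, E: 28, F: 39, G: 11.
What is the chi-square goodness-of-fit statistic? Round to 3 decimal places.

53.393

cat         O        E   (O−E)²/E
A          61       53     1.2075
B          31       30     0.0333
C           1        9     7.1111
D          24       51    14.2941
E          29       28     0.0357
F          46       39     1.2564
G          29       11    29.4545
Sum = 53.393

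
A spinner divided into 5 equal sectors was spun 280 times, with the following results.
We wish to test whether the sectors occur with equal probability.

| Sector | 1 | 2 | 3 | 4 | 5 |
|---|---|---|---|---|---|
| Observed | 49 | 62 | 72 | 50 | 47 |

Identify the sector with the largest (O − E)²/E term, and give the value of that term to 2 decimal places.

Under H₀ each category has probability 1/5, so each expected count is 280/5 = 56.
cat         O        E   (O−E)²/E
1          49       56      0.875
2          62       56      0.643
3          72       56      4.571
4          50       56      0.643
5          47       56      1.446
The largest term is for 3: 4.57.

3, 4.57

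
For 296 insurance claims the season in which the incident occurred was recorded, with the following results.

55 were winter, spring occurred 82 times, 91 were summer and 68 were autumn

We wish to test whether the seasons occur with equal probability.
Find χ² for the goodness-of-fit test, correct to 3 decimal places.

10.135

Under H₀ each category has probability 1/4, so each expected count is 296/4 = 74.
cat         O        E   (O−E)²/E
winter     55       74     4.8784
spring     82       74     0.8649
summer     91       74     3.9054
autumn     68       74     0.4865
Sum = 10.135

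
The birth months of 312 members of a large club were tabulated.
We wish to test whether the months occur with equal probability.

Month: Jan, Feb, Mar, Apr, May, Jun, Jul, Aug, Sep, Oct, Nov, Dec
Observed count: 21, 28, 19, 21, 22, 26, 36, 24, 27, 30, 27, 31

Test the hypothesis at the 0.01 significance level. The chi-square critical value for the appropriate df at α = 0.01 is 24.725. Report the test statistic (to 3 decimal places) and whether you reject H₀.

10.231; do not reject

Under H₀ each category has probability 1/12, so each expected count is 312/12 = 26.
cat         O        E   (O−E)²/E
Jan        21       26     0.9615
Feb        28       26     0.1538
Mar        19       26     1.8846
Apr        21       26     0.9615
May        22       26     0.6154
Jun        26       26     0.0000
Jul        36       26     3.8462
Aug        24       26     0.1538
Sep        27       26     0.0385
Oct        30       26     0.6154
Nov        27       26     0.0385
Dec        31       26     0.9615
Sum = 10.231
df = 11. Since 10.231 < 24.725, we do not reject H₀.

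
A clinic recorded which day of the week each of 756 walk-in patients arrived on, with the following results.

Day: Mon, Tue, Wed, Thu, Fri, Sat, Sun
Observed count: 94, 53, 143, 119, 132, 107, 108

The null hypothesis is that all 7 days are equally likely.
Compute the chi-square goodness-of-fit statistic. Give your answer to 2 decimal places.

47.63

Under H₀ each category has probability 1/7, so each expected count is 756/7 = 108.
cat         O        E   (O−E)²/E
Mon        94      108      1.815
Tue        53      108     28.009
Wed       143      108     11.343
Thu       119      108      1.120
Fri       132      108      5.333
Sat       107      108      0.009
Sun       108      108      0.000
Sum = 47.63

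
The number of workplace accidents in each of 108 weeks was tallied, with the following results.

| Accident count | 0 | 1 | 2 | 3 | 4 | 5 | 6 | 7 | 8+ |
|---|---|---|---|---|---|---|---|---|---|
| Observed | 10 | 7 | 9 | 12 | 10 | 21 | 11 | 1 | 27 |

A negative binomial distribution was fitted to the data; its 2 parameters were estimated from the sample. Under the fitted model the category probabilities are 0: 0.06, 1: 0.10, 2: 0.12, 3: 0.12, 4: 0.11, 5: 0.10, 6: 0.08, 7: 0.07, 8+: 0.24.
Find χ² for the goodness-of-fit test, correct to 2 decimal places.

20.84

Expected counts E_i = n·p_i: 108×0.06 = 6.48, 108×0.10 = 10.8, 108×0.12 = 12.96, 108×0.12 = 12.96, 108×0.11 = 11.88, 108×0.10 = 10.8, 108×0.08 = 8.64, 108×0.07 = 7.56, 108×0.24 = 25.92.
cat         O        E   (O−E)²/E
0          10     6.48      1.912
1           7     10.8      1.337
2           9    12.96      1.210
3          12    12.96      0.071
4          10    11.88      0.298
5          21     10.8      9.633
6          11     8.64      0.645
7           1     7.56      5.692
8+         27    25.92      0.045
Sum = 20.84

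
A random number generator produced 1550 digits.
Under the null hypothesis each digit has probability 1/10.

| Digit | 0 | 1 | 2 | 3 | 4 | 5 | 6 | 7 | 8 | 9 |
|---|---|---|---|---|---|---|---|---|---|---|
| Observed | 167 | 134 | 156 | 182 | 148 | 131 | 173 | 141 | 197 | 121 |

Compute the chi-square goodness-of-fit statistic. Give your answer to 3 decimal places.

Expected count for each of the 10 categories: 1550/10 = 155.
0: (167 − 155)²/155 = 144/155 = 0.9290
1: (134 − 155)²/155 = 441/155 = 2.8452
2: (156 − 155)²/155 = 1/155 = 0.0065
3: (182 − 155)²/155 = 729/155 = 4.7032
4: (148 − 155)²/155 = 49/155 = 0.3161
5: (131 − 155)²/155 = 576/155 = 3.7161
6: (173 − 155)²/155 = 324/155 = 2.0903
7: (141 − 155)²/155 = 196/155 = 1.2645
8: (197 − 155)²/155 = 1764/155 = 11.3806
9: (121 − 155)²/155 = 1156/155 = 7.4581
Sum = 34.710

34.710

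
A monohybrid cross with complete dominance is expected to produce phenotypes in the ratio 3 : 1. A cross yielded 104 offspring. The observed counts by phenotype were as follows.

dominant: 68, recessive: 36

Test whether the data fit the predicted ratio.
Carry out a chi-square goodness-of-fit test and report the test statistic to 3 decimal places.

Ratio total = 4. Expected counts: 104×3/4 = 78, 104×1/4 = 26.
dominant: (68 − 78)²/78 = 100/78 = 1.2821
recessive: (36 − 26)²/26 = 100/26 = 3.8462
Sum = 5.128

5.128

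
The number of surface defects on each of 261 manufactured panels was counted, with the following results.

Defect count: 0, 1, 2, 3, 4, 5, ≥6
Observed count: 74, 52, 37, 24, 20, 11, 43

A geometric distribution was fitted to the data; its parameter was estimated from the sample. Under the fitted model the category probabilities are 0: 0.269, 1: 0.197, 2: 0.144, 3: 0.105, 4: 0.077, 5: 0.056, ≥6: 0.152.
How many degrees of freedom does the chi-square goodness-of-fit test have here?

5

There are k = 7 categories and 1 parameter estimated from the data, so df = 7 − 1 − 1 = 5.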